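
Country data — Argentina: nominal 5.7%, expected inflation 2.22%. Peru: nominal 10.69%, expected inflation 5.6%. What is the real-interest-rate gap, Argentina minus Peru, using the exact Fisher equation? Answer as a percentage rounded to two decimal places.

-1.42%

Argentina: (1 + 0.0570)/(1 + 0.0222) − 1 = 3.4044%
Peru: (1 + 0.1069)/(1 + 0.0560) − 1 = 4.8201%
Differential = 3.4044% − 4.8201% = -1.4157% → -1.42%.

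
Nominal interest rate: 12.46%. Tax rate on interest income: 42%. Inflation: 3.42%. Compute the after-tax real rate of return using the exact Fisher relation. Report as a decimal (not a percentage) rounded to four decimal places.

0.0368

After-tax nominal return = 12.46% × (1 − 0.42) = 7.2268%.
1 + r = 1.072268 / 1.03420 = 1.036809
After-tax real rate = 1.036809 − 1 → 0.0368.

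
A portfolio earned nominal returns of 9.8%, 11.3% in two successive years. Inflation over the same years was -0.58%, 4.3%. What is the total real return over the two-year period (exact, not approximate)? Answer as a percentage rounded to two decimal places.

Compound the nominal returns: 1.0980 × 1.1130 = 1.222074.
Compound inflation: 0.9942 × 1.0430 = 1.036951.
Deflate: 1.222074 / 1.036951 = 1.178527.
Total real return = 1.178527 − 1 → 17.85%.

17.85%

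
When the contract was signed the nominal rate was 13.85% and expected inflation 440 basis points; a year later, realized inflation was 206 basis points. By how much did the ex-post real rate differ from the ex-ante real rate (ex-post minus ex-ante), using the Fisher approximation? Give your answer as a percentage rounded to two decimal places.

Ex-ante: 13.85% − 4.4% = 9.450%
Ex-post: 13.85% − 2.06% = 11.790%
Difference (ex-post − ex-ante) = 2.3400% → 2.34%.

2.34%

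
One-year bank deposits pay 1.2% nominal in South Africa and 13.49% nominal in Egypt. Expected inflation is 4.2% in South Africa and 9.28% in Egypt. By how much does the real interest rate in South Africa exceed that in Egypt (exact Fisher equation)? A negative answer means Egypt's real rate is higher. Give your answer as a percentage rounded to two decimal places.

South Africa: (1 + 0.0120)/(1 + 0.0420) − 1 = -2.8791%
Egypt: (1 + 0.1349)/(1 + 0.0928) − 1 = 3.8525%
Differential = -2.8791% − 3.8525% = -6.7316% → -6.73%.

-6.73%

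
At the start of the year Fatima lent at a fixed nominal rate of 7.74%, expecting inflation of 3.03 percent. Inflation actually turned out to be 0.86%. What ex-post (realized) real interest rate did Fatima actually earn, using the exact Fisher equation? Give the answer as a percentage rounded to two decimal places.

6.82%

Ex-post: (1 + 0.0774)/(1 + 0.0086) − 1 = 6.8213%
So the realized real rate is 6.82%.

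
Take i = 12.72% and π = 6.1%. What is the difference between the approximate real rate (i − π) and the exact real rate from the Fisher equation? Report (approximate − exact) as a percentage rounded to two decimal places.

Approximate: r ≈ 12.720% − 6.100% = 6.6200%
Exact: (1 + 0.1272)/(1 + 0.0610) − 1 = 6.2394%
Error = 6.6200% − 6.2394% = 0.3806% → 0.38%.

0.38%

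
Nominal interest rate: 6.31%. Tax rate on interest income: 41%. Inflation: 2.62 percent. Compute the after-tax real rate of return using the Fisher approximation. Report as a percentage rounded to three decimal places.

After-tax nominal return = 6.31% × (1 − 0.41) = 3.7229%.
r ≈ 3.7229% − 2.62% → 1.103%.

1.103%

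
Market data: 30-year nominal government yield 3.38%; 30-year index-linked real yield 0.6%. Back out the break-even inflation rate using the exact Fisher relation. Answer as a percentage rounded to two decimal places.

2.76%

(1 + π) = (1 + i)/(1 + r) = 1.03380 / 1.00600 = 1.027634
Break-even inflation = 1.027634 − 1 → 2.76%.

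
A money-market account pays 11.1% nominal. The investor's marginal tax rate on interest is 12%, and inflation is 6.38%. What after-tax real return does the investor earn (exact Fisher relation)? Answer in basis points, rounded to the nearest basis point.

318 basis points

After-tax nominal return = 11.1% × (1 − 0.12) = 9.7680%.
1 + r = 1.09768 / 1.06380 = 1.031848
After-tax real rate = 1.031848 − 1 → 318 basis points.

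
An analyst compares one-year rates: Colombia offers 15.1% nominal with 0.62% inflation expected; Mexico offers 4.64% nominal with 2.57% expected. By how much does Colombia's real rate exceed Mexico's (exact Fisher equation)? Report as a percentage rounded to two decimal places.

Colombia: (1 + 0.1510)/(1 + 0.0062) − 1 = 14.3908%
Mexico: (1 + 0.0464)/(1 + 0.0257) − 1 = 2.0181%
Differential = 14.3908% − 2.0181% = 12.3726% → 12.37%.

12.37%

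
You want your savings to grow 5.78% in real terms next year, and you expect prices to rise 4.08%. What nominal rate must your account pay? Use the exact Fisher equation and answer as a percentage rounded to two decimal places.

(1 + i) = (1 + r)(1 + π) = 1.05780 × 1.04080 = 1.10095824
i = 1.10095824 − 1, so the required nominal rate is 10.10%.

10.10%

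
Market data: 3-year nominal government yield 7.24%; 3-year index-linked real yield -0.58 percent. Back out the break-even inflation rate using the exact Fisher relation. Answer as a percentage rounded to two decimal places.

7.87%

(1 + π) = (1 + i)/(1 + r) = 1.07240 / 0.99420 = 1.078656
Break-even inflation = 1.078656 − 1 → 7.87%.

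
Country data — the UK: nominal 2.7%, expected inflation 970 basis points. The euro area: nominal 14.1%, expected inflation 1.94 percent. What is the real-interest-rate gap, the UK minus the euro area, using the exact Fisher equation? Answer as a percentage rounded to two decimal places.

The UK: (1 + 0.0270)/(1 + 0.0970) − 1 = -6.3810%
The euro area: (1 + 0.1410)/(1 + 0.0194) − 1 = 11.9286%
Differential = -6.3810% − 11.9286% = -18.3096% → -18.31%.

-18.31%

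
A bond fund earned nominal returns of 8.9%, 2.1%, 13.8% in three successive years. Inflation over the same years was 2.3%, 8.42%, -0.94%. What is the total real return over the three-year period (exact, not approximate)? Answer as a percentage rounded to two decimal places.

15.16%

Nominal growth factor = 1.0890 × 1.0210 × 1.1380 = 1.265307
Price-level growth factor = 1.0230 × 1.0842 × 0.9906 = 1.098711
Real growth factor = 1.265307 / 1.098711 = 1.151629
Total real return = 1.151629 − 1 → 15.16%.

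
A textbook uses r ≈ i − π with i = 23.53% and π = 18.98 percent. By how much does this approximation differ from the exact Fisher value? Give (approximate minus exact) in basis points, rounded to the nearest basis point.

Approximate: r ≈ 23.530% − 18.980% = 4.5500%
Exact: (1 + 0.2353)/(1 + 0.1898) − 1 = 3.8242%
Error = 4.5500% − 3.8242% = 0.7258% → 73 basis points.

73 basis points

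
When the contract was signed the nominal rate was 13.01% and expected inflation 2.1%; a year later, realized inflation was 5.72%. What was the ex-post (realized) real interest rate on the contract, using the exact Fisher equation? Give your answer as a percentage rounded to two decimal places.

Ex-post: (1 + 0.1301)/(1 + 0.0572) − 1 = 6.8956%
So the realized real rate is 6.90%.

6.90%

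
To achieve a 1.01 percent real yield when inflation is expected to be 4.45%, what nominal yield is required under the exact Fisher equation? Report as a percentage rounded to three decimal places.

(1 + i) = (1 + r)(1 + π) = 1.01010 × 1.04450 = 1.05504945
i = 1.05504945 − 1, so the required nominal rate is 5.505%.

5.505%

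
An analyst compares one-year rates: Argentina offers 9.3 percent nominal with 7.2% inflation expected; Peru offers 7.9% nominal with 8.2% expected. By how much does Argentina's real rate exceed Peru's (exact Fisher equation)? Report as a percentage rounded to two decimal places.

Argentina: (1 + 0.0930)/(1 + 0.0720) − 1 = 1.9590%
Peru: (1 + 0.0790)/(1 + 0.0820) − 1 = -0.2773%
Differential = 1.9590% − (-0.2773%) = 2.2362% → 2.24%.

2.24%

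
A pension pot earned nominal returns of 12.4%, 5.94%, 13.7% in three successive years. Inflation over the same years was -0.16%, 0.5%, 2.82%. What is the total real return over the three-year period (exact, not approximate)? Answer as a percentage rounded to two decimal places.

Nominal growth factor = 1.1240 × 1.0594 × 1.1370 = 1.353900
Price-level growth factor = 0.9984 × 1.0050 × 1.0282 = 1.031688
Real growth factor = 1.353900 / 1.031688 = 1.312316
Total real return = 1.312316 − 1 → 31.23%.

31.23%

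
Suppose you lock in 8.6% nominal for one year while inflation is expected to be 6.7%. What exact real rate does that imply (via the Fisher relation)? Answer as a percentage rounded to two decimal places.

1.78%

By the Fisher relation, 1 + r = (1 + i)/(1 + π).
1 + r = 1.08600 / 1.06700 = 1.017807
r = 1.017807 − 1 = 1.7807%, i.e. 1.78%.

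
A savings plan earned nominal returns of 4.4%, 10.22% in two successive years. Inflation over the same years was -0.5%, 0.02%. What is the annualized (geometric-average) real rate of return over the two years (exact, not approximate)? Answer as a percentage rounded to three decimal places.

Compound the nominal returns: 1.0440 × 1.1022 = 1.15069680.
Compound inflation: 0.9950 × 1.0002 = 0.99519900.
Deflate: 1.15069680 / 0.99519900 = 1.15624795.
Annualized real rate = 1.15624795^(1/2) − 1 = 7.5290% → 7.529%.

7.529%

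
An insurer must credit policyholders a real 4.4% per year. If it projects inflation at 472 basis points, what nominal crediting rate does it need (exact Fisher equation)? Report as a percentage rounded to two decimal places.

(1 + i) = (1 + r)(1 + π) = 1.04400 × 1.04720 = 1.0932768
i = 1.0932768 − 1, so the required nominal rate is 9.33%.

9.33%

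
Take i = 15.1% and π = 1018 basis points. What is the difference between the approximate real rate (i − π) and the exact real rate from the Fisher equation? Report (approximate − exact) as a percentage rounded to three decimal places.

0.455%

Approximate: r ≈ 15.100% − 10.180% = 4.9200%
Exact: (1 + 0.1510)/(1 + 0.1018) − 1 = 4.4654%
Error = 4.9200% − 4.4654% = 0.4546% → 0.455%.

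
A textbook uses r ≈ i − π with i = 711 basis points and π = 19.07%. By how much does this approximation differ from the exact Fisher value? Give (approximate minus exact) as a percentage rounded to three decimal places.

Approximate: r ≈ 7.110% − 19.070% = -11.9600%
Exact: (1 + 0.0711)/(1 + 0.1907) − 1 = -10.04451%
Error = -11.9600% − (-10.04451%) = -1.91549% → -1.915%.

-1.915%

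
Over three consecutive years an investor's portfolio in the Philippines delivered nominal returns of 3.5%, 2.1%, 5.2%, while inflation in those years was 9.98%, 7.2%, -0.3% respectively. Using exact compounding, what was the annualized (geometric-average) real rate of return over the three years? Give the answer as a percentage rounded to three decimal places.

Nominal growth factor = 1.0350 × 1.0210 × 1.0520 = 1.11168522
Price-level growth factor = 1.0998 × 1.0720 × 0.9970 = 1.17544864
Real growth factor = 1.11168522 / 1.17544864 = 0.94575397
Annualized real rate = 0.94575397^(1/3) − 1 = -1.8419% → -1.842%.

-1.842%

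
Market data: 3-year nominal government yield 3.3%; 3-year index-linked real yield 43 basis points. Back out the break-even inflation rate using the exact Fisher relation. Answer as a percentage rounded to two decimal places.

(1 + π) = (1 + i)/(1 + r) = 1.03300 / 1.00430 = 1.028577
Break-even inflation = 1.028577 − 1 → 2.86%.

2.86%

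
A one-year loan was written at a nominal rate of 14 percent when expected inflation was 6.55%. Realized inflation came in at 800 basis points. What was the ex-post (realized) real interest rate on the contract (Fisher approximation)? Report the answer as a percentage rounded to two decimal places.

Ex-post: 14% − 8% = 6.000%
So the realized real rate is 6.00%.

6.00%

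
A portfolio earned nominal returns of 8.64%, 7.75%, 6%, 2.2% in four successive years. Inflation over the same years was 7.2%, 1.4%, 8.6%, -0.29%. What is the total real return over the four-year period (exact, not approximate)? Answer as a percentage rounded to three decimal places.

7.736%

Nominal growth factor = 1.0864 × 1.0775 × 1.0600 × 1.0220 = 1.268130
Price-level growth factor = 1.0720 × 1.0140 × 1.0860 × 0.9971 = 1.177067
Real growth factor = 1.268130 / 1.177067 = 1.077364
Total real return = 1.077364 − 1 → 7.736%.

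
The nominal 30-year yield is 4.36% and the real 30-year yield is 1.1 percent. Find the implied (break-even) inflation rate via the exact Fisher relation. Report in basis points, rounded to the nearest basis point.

322 basis points

(1 + π) = (1 + i)/(1 + r) = 1.04360 / 1.01100 = 1.032245
Break-even inflation = 1.032245 − 1 → 322 basis points.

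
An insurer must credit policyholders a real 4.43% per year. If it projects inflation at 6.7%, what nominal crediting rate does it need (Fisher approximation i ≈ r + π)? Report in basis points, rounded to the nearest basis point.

i ≈ r + π = 4.43% + 6.7% = 1113 basis points.

1113 basis points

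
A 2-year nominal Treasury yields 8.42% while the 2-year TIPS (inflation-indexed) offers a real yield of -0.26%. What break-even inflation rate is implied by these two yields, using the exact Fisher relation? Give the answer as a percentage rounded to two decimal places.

8.70%

(1 + π) = (1 + i)/(1 + r) = 1.08420 / 0.99740 = 1.087026
Break-even inflation = 1.087026 − 1 → 8.70%.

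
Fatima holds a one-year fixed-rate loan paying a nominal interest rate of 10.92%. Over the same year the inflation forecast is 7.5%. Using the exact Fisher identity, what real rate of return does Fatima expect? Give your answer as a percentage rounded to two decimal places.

3.18%

1 + r = 1.10920 / 1.07500 = 1.031814
r = 1.031814 − 1 = 3.1814%, i.e. 3.18%.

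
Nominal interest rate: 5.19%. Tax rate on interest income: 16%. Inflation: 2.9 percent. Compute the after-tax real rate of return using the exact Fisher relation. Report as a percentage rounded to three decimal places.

1.418%

After-tax nominal return = 5.19% × (1 − 0.16) = 4.3596%.
1 + r = 1.043596 / 1.02900 = 1.0141846
After-tax real rate = 1.0141846 − 1 → 1.418%.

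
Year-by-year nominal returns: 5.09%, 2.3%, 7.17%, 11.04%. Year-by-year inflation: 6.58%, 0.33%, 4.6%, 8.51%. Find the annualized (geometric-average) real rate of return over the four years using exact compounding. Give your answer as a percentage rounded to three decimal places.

1.326%

Compound the nominal returns: 1.0509 × 1.0230 × 1.0717 × 1.1104 = 1.27935099.
Compound inflation: 1.0658 × 1.0033 × 1.0460 × 1.0851 = 1.21369057.
Deflate: 1.27935099 / 1.21369057 = 1.05409981.
Annualized real rate = 1.05409981^(1/4) − 1 = 1.3259% → 1.326%.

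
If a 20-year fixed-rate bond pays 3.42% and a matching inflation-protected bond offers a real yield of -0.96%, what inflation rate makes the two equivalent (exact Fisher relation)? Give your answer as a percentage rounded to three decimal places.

4.422%

(1 + π) = (1 + i)/(1 + r) = 1.03420 / 0.99040 = 1.0442246
Break-even inflation = 1.0442246 − 1 → 4.422%.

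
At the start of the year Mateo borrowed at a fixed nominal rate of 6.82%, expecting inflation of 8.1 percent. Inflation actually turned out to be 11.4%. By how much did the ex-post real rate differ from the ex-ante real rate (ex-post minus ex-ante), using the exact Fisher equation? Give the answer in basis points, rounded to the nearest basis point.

-293 basis points

Ex-ante: (1 + 0.0682)/(1 + 0.0810) − 1 = -1.1841%
Ex-post: (1 + 0.0682)/(1 + 0.1140) − 1 = -4.1113%
Difference (ex-post − ex-ante) = -2.9272% → -293 basis points.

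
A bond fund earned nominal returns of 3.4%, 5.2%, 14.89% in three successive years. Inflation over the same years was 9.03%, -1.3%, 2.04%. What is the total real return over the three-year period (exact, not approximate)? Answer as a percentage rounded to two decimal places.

Compound the nominal returns: 1.0340 × 1.0520 × 1.1489 = 1.249737.
Compound inflation: 1.0903 × 0.9870 × 1.0204 = 1.098079.
Deflate: 1.249737 / 1.098079 = 1.138112.
Total real return = 1.138112 − 1 → 13.81%.

13.81%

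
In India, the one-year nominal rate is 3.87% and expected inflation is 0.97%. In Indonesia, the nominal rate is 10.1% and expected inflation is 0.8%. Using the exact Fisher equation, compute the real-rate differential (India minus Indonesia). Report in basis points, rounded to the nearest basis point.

India: (1 + 0.0387)/(1 + 0.0097) − 1 = 2.8721%
Indonesia: (1 + 0.1010)/(1 + 0.0080) − 1 = 9.2262%
Differential = 2.8721% − 9.2262% = -6.3541% → -635 basis points.

-635 basis points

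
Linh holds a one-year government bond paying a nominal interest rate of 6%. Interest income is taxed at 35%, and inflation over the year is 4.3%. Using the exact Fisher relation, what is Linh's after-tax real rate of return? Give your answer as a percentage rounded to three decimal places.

-0.384%

After-tax nominal return = 6% × (1 − 0.35) = 3.9000%.
1 + r = 1.03900 / 1.04300 = 0.9961649
After-tax real rate = 0.9961649 − 1 → -0.384%.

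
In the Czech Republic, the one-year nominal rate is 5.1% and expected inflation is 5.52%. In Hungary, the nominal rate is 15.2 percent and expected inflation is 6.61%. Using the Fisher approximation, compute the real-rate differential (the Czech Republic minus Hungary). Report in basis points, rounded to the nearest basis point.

The Czech Republic: 5.1% − 5.52% = -0.420%
Hungary: 15.2% − 6.61% = 8.590%
Differential = -9.010% → -901 basis points.

-901 basis points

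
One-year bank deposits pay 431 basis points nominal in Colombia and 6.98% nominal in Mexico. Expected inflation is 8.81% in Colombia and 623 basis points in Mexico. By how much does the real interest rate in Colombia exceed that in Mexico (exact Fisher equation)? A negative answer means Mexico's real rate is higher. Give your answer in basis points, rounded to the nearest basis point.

Colombia: (1 + 0.0431)/(1 + 0.0881) − 1 = -4.1356%
Mexico: (1 + 0.0698)/(1 + 0.0623) − 1 = 0.7060%
Differential = -4.1356% − 0.7060% = -4.8417% → -484 basis points.

-484 basis points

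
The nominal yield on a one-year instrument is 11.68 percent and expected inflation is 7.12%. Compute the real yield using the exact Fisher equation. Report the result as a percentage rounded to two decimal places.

By the Fisher identity, 1 + r = (1 + i)/(1 + π).
1 + r = 1.11680 / 1.07120 = 1.042569
r = 1.042569 − 1 = 4.2569%, i.e. 4.26%.

4.26%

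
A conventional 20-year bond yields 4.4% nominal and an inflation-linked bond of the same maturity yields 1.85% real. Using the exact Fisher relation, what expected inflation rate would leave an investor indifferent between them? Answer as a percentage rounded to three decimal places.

2.504%

(1 + π) = (1 + i)/(1 + r) = 1.04400 / 1.01850 = 1.025037
Break-even inflation = 1.025037 − 1 → 2.504%.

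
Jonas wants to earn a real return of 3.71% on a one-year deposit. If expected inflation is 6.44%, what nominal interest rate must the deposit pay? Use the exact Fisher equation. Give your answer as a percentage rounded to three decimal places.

10.389%

(1 + i) = (1 + r)(1 + π) = 1.03710 × 1.06440 = 1.10388924
i = 1.10388924 − 1, so the required nominal rate is 10.389%.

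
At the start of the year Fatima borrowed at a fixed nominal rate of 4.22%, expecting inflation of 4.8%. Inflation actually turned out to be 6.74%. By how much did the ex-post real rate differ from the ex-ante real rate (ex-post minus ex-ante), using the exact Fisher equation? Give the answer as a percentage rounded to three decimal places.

-1.807%

Ex-ante: (1 + 0.0422)/(1 + 0.0480) − 1 = -0.5534%
Ex-post: (1 + 0.0422)/(1 + 0.0674) − 1 = -2.3609%
Difference (ex-post − ex-ante) = -1.8074% → -1.807%.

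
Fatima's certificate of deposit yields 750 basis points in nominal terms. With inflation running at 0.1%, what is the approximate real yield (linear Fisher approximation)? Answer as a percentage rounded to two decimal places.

7.40%

r ≈ i − π = 7.5% − 0.1% = 7.40%.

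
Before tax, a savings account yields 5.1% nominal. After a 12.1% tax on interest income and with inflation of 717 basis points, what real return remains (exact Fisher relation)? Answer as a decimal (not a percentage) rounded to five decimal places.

-0.02507

After-tax nominal return = 5.1% × (1 − 0.121) = 4.4829%.
1 + r = 1.044829 / 1.07170 = 0.974927
After-tax real rate = 0.974927 − 1 → -0.02507.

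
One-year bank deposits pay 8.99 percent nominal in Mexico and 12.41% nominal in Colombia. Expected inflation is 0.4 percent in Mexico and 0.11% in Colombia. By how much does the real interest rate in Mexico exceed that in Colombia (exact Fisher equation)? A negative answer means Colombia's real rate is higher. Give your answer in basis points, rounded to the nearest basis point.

-373 basis points

Mexico: (1 + 0.0899)/(1 + 0.0040) − 1 = 8.5558%
Colombia: (1 + 0.1241)/(1 + 0.0011) − 1 = 12.2865%
Differential = 8.5558% − 12.2865% = -3.7307% → -373 basis points.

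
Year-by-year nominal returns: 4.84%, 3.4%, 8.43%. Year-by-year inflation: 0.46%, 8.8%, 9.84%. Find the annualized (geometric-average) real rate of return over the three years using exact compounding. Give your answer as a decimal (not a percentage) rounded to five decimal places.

Compound the nominal returns: 1.0484 × 1.0340 × 1.0843 = 1.175430644.
Compound inflation: 1.0046 × 1.0880 × 1.0984 = 1.200556472.
Deflate: 1.175430644 / 1.200556472 = 0.979071515.
Annualized real rate = 0.979071515^(1/3) − 1 = -0.70254% → -0.00703.

-0.00703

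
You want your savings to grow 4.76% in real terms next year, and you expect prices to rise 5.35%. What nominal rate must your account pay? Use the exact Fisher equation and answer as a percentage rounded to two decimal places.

10.36%

(1 + i) = (1 + r)(1 + π) = 1.04760 × 1.05350 = 1.1036466
i = 1.1036466 − 1, so the required nominal rate is 10.36%.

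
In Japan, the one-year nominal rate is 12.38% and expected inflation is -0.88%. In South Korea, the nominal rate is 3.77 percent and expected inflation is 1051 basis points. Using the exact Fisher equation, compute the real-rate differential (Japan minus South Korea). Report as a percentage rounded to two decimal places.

19.48%

Japan: (1 + 0.1238)/(1 − 0.0088) − 1 = 13.3777%
South Korea: (1 + 0.0377)/(1 + 0.1051) − 1 = -6.0990%
Differential = 13.3777% − (-6.0990%) = 19.4767% → 19.48%.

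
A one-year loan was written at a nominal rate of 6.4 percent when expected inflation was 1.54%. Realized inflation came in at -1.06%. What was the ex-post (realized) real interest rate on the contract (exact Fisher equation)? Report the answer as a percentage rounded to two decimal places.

7.54%

Ex-post: (1 + 0.0640)/(1 − 0.0106) − 1 = 7.5399%
So the realized real rate is 7.54%.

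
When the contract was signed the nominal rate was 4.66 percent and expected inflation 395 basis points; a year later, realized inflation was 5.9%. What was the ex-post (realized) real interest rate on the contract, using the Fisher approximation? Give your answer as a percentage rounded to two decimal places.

-1.24%

Ex-post: 4.66% − 5.9% = -1.240%
So the realized real rate is -1.24%.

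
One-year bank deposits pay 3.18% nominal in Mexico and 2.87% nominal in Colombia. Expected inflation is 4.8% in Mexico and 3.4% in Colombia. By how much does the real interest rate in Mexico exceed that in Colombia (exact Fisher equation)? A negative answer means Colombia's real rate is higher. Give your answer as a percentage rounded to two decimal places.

-1.03%

Mexico: (1 + 0.0318)/(1 + 0.0480) − 1 = -1.5458%
Colombia: (1 + 0.0287)/(1 + 0.0340) − 1 = -0.5126%
Differential = -1.5458% − (-0.5126%) = -1.0332% → -1.03%.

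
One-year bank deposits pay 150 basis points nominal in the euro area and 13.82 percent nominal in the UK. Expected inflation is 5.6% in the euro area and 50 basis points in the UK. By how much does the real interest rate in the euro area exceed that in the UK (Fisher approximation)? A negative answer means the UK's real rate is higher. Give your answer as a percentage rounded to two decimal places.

The euro area: 1.5% − 5.6% = -4.100%
The UK: 13.82% − 0.5% = 13.320%
Differential = -17.420% → -17.42%.

-17.42%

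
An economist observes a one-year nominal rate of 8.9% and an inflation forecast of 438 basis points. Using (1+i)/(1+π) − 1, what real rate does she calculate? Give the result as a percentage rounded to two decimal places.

4.33%

By the Fisher equation, 1 + r = (1 + i)/(1 + π).
1 + r = 1.08900 / 1.04380 = 1.043303
r = 1.043303 − 1 = 4.3303%, i.e. 4.33%.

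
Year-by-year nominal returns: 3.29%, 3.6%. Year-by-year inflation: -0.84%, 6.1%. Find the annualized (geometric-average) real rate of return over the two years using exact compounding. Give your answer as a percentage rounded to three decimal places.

0.852%

Compound the nominal returns: 1.0329 × 1.0360 = 1.07008440.
Compound inflation: 0.9916 × 1.0610 = 1.05208760.
Deflate: 1.07008440 / 1.05208760 = 1.01710580.
Annualized real rate = 1.01710580^(1/2) − 1 = 0.8517% → 0.852%.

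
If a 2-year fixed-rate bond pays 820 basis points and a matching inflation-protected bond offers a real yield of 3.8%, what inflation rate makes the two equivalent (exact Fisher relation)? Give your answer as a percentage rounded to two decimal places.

4.24%

(1 + π) = (1 + i)/(1 + r) = 1.08200 / 1.03800 = 1.042389
Break-even inflation = 1.042389 − 1 → 4.24%.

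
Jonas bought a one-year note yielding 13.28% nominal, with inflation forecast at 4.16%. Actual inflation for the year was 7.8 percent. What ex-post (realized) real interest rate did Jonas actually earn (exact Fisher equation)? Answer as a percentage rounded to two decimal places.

5.08%

Ex-post: (1 + 0.1328)/(1 + 0.0780) − 1 = 5.0835%
So the realized real rate is 5.08%.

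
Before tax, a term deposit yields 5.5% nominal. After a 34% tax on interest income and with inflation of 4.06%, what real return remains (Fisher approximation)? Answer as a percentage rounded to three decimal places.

After-tax nominal return = 5.5% × (1 − 0.34) = 3.6300%.
r ≈ 3.6300% − 4.06% → -0.430%.

-0.430%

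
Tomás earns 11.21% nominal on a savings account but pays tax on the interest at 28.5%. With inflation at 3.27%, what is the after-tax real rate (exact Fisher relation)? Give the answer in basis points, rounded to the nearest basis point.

459 basis points

After-tax nominal return = 11.21% × (1 − 0.285) = 8.01515%.
1 + r = 1.0801515 / 1.03270 = 1.045949
After-tax real rate = 1.045949 − 1 → 459 basis points.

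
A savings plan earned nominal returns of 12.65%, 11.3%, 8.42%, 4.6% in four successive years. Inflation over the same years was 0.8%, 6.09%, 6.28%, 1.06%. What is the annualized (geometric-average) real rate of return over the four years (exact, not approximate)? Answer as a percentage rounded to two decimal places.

5.48%

Compound the nominal returns: 1.1265 × 1.1130 × 1.0842 × 1.0460 = 1.42189474.
Compound inflation: 1.0080 × 1.0609 × 1.0628 × 1.0106 = 1.14859209.
Deflate: 1.42189474 / 1.14859209 = 1.23794579.
Annualized real rate = 1.23794579^(1/4) − 1 = 5.4813% → 5.48%.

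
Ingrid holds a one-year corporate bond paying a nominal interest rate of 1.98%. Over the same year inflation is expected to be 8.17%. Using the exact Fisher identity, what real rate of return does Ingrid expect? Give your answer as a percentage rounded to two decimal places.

-5.72%

By the Fisher identity, 1 + r = (1 + i)/(1 + π).
1 + r = 1.01980 / 1.08170 = 0.942775
r = 0.942775 − 1 = -5.7225%, i.e. -5.72%.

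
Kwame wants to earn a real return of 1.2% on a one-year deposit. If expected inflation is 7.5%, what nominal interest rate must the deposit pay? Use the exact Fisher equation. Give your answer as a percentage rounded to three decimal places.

(1 + i) = (1 + r)(1 + π) = 1.01200 × 1.07500 = 1.08790
i = 1.08790 − 1, so the required nominal rate is 8.790%.

8.790%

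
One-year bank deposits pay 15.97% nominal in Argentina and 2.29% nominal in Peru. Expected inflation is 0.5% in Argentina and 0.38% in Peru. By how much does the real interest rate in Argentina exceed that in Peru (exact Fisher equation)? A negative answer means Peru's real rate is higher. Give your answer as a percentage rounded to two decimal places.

Argentina: (1 + 0.1597)/(1 + 0.0050) − 1 = 15.3930%
Peru: (1 + 0.0229)/(1 + 0.0038) − 1 = 1.9028%
Differential = 15.3930% − 1.9028% = 13.4903% → 13.49%.

13.49%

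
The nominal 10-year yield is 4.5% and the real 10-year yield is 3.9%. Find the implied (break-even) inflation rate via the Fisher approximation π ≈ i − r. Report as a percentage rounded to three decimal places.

0.600%

π ≈ i − r = 4.5% − 3.9% → 0.600%.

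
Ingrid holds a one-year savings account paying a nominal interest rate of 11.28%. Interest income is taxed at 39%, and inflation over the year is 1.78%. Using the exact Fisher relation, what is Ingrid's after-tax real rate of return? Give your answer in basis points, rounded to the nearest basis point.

501 basis points

After-tax nominal return = 11.28% × (1 − 0.39) = 6.8808%.
1 + r = 1.068808 / 1.01780 = 1.050116
After-tax real rate = 1.050116 − 1 → 501 basis points.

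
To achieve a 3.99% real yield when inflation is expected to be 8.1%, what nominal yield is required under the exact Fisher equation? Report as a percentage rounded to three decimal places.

12.413%

(1 + i) = (1 + r)(1 + π) = 1.03990 × 1.08100 = 1.1241319
i = 1.1241319 − 1, so the required nominal rate is 12.413%.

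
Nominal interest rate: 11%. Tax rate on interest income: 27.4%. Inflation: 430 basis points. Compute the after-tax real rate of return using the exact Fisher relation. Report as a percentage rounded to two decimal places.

3.53%

After-tax nominal return = 11% × (1 − 0.274) = 7.9860%.
1 + r = 1.07986 / 1.04300 = 1.035340
After-tax real rate = 1.035340 − 1 → 3.53%.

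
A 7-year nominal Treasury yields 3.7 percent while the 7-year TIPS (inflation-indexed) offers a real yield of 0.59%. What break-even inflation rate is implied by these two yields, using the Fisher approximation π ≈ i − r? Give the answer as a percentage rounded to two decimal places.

π ≈ i − r = 3.7% − 0.59% → 3.11%.

3.11%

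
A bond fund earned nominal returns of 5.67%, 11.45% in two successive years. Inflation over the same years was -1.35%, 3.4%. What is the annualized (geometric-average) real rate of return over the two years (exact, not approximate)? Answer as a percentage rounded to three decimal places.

7.450%

Compound the nominal returns: 1.0567 × 1.1145 = 1.17769215.
Compound inflation: 0.9865 × 1.0340 = 1.02004100.
Deflate: 1.17769215 / 1.02004100 = 1.15455374.
Annualized real rate = 1.15455374^(1/2) − 1 = 7.4502% → 7.450%.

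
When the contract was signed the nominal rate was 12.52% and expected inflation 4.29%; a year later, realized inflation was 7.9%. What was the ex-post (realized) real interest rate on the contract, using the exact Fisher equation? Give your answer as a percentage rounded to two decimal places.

Ex-post: (1 + 0.1252)/(1 + 0.0790) − 1 = 4.2817%
So the realized real rate is 4.28%.

4.28%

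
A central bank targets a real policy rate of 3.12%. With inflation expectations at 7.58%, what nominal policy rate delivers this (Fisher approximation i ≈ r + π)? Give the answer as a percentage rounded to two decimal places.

i ≈ r + π = 3.12% + 7.58% = 10.70%.

10.70%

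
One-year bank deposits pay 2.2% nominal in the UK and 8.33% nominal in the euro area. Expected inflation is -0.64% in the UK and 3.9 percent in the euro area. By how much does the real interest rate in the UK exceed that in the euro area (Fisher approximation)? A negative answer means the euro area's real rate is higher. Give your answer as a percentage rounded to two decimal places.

-1.59%

The UK: 2.2% − (-0.64%) = 2.840%
The euro area: 8.33% − 3.9% = 4.430%
Differential = -1.590% → -1.59%.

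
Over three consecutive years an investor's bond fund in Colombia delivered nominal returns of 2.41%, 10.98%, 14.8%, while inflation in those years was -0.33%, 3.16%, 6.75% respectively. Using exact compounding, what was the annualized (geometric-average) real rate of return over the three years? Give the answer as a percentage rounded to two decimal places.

5.93%

Nominal growth factor = 1.0241 × 1.1098 × 1.1480 = 1.30475501
Price-level growth factor = 0.9967 × 1.0316 × 1.0675 = 1.09759893
Real growth factor = 1.30475501 / 1.09759893 = 1.18873568
Annualized real rate = 1.18873568^(1/3) − 1 = 5.9323% → 5.93%.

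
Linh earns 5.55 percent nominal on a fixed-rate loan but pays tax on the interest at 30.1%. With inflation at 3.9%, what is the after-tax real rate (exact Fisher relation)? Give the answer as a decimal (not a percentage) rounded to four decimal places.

-0.0002

After-tax nominal return = 5.55% × (1 − 0.301) = 3.87945%.
1 + r = 1.0387945 / 1.03900 = 0.999802
After-tax real rate = 0.999802 − 1 → -0.0002.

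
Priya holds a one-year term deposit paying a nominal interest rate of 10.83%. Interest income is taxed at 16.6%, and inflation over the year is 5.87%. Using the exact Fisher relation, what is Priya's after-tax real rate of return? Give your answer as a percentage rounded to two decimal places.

2.99%

After-tax nominal return = 10.83% × (1 − 0.166) = 9.03222%.
1 + r = 1.0903222 / 1.05870 = 1.029869
After-tax real rate = 1.029869 − 1 → 2.99%.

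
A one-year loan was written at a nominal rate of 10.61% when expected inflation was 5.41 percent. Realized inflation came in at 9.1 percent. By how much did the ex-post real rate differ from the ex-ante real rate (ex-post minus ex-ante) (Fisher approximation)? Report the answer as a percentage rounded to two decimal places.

Ex-ante: 10.61% − 5.41% = 5.200%
Ex-post: 10.61% − 9.1% = 1.510%
Difference (ex-post − ex-ante) = -3.6900% → -3.69%.

-3.69%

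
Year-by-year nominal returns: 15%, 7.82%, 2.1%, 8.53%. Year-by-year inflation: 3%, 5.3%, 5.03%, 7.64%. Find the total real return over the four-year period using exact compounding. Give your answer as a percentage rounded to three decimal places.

12.052%

Compound the nominal returns: 1.1500 × 1.0782 × 1.0210 × 1.0853 = 1.373956.
Compound inflation: 1.0300 × 1.0530 × 1.0503 × 1.0764 = 1.226176.
Deflate: 1.373956 / 1.226176 = 1.120521.
Total real return = 1.120521 − 1 → 12.052%.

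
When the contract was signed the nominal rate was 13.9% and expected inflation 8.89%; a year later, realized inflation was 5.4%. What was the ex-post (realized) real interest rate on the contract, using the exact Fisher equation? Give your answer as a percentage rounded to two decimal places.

8.06%

Ex-post: (1 + 0.1390)/(1 + 0.0540) − 1 = 8.0645%
So the realized real rate is 8.06%.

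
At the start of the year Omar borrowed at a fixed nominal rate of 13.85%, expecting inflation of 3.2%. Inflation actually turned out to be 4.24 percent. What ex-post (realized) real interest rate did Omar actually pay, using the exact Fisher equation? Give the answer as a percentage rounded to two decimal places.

Ex-post: (1 + 0.1385)/(1 + 0.0424) − 1 = 9.2191%
So the realized real rate is 9.22%.

9.22%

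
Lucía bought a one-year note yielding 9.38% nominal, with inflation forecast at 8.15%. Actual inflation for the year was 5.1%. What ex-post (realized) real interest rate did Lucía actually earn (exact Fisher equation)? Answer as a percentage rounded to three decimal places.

Ex-post: (1 + 0.0938)/(1 + 0.0510) − 1 = 4.0723%
So the realized real rate is 4.072%.

4.072%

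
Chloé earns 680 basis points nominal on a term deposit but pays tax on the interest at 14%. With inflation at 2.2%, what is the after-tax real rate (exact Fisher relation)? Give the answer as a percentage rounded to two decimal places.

After-tax nominal return = 6.8% × (1 − 0.14) = 5.8480%.
1 + r = 1.05848 / 1.02200 = 1.035695
After-tax real rate = 1.035695 − 1 → 3.57%.

3.57%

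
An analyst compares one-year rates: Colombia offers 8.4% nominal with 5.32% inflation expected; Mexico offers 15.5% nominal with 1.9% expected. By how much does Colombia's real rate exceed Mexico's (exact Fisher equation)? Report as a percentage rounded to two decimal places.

-10.42%

Colombia: (1 + 0.0840)/(1 + 0.0532) − 1 = 2.9244%
Mexico: (1 + 0.1550)/(1 + 0.0190) − 1 = 13.3464%
Differential = 2.9244% − 13.3464% = -10.4220% → -10.42%.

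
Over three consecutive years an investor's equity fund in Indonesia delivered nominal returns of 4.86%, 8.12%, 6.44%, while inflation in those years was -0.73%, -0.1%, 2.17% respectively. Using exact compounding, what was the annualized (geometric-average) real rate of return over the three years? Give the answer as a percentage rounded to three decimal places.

6.000%

Nominal growth factor = 1.0486 × 1.0812 × 1.0644 = 1.20675958
Price-level growth factor = 0.9927 × 0.9990 × 1.0217 = 1.01322735
Real growth factor = 1.20675958 / 1.01322735 = 1.19100574
Annualized real rate = 1.19100574^(1/3) − 1 = 5.9997% → 6.000%.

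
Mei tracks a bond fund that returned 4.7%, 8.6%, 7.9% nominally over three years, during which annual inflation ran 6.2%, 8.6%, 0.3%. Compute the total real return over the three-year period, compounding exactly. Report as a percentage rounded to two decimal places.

6.06%

Compound the nominal returns: 1.0470 × 1.0860 × 1.0790 = 1.226868.
Compound inflation: 1.0620 × 1.0860 × 1.0030 = 1.156792.
Deflate: 1.226868 / 1.156792 = 1.060578.
Total real return = 1.060578 − 1 → 6.06%.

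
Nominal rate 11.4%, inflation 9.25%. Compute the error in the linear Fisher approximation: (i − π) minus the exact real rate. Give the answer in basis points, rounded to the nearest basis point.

Approximate: r ≈ 11.400% − 9.250% = 2.1500%
Exact: (1 + 0.1140)/(1 + 0.0925) − 1 = 1.9680%
Error = 2.1500% − 1.9680% = 0.1820% → 18 basis points.

18 basis points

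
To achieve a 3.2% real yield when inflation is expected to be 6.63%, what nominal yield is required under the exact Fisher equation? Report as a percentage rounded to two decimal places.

10.04%

(1 + i) = (1 + r)(1 + π) = 1.03200 × 1.06630 = 1.1004216
i = 1.1004216 − 1, so the required nominal rate is 10.04%.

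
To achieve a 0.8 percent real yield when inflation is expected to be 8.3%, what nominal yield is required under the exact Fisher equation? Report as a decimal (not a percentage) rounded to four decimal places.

(1 + i) = (1 + r)(1 + π) = 1.00800 × 1.08300 = 1.091664
i = 1.091664 − 1, so the required nominal rate is 0.0917.

0.0917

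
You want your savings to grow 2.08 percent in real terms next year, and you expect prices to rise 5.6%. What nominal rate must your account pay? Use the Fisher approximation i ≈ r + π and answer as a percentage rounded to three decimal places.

7.680%

i ≈ r + π = 2.08% + 5.6% = 7.680%.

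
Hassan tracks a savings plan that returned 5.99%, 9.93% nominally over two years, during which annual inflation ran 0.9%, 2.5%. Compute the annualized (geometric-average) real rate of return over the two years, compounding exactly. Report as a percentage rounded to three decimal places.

Nominal growth factor = 1.0599 × 1.0993 = 1.16514807
Price-level growth factor = 1.0090 × 1.0250 = 1.03422500
Real growth factor = 1.16514807 / 1.03422500 = 1.12659051
Annualized real rate = 1.12659051^(1/2) − 1 = 6.1410% → 6.141%.

6.141%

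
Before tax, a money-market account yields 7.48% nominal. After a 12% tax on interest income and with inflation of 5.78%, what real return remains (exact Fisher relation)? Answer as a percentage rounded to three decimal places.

After-tax nominal return = 7.48% × (1 − 0.12) = 6.5824%.
1 + r = 1.065824 / 1.05780 = 1.007586
After-tax real rate = 1.007586 − 1 → 0.759%.

0.759%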